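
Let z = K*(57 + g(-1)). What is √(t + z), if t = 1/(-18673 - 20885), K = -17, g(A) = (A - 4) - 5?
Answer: I*√1250303495394/39558 ≈ 28.267*I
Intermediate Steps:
g(A) = -9 + A (g(A) = (-4 + A) - 5 = -9 + A)
z = -799 (z = -17*(57 + (-9 - 1)) = -17*(57 - 10) = -17*47 = -799)
t = -1/39558 (t = 1/(-39558) = -1/39558 ≈ -2.5279e-5)
√(t + z) = √(-1/39558 - 799) = √(-31606843/39558) = I*√1250303495394/39558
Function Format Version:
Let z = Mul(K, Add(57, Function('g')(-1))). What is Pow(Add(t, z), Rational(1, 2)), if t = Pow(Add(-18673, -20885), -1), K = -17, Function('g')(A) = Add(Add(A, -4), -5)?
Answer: Mul(Rational(1, 39558), I, Pow(1250303495394, Rational(1, 2))) ≈ Mul(28.267, I)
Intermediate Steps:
Function('g')(A) = Add(-9, A) (Function('g')(A) = Add(Add(-4, A), -5) = Add(-9, A))
z = -799 (z = Mul(-17, Add(57, Add(-9, -1))) = Mul(-17, Add(57, -10)) = Mul(-17, 47) = -799)
t = Rational(-1, 39558) (t = Pow(-39558, -1) = Rational(-1, 39558) ≈ -2.5279e-5)
Pow(Add(t, z), Rational(1, 2)) = Pow(Add(Rational(-1, 39558), -799), Rational(1, 2)) = Pow(Rational(-31606843, 39558), Rational(1, 2)) = Mul(Rational(1, 39558), I, Pow(1250303495394, Rational(1, 2)))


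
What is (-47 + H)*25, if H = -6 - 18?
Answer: -1775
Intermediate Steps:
H = -24
(-47 + H)*25 = (-47 - 24)*25 = -71*25 = -1775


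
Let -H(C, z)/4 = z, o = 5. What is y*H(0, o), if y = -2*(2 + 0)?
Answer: 80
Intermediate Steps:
H(C, z) = -4*z
y = -4 (y = -2*2 = -4)
y*H(0, o) = -(-16)*5 = -4*(-20) = 80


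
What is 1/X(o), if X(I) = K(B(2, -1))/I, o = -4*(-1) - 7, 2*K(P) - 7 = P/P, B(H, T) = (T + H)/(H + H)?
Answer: -¾ ≈ -0.75000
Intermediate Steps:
B(H, T) = (H + T)/(2*H) (B(H, T) = (H + T)/((2*H)) = (H + T)*(1/(2*H)) = (H + T)/(2*H))
K(P) = 4 (K(P) = 7/2 + (P/P)/2 = 7/2 + (½)*1 = 7/2 + ½ = 4)
o = -3 (o = 4 - 7 = -3)
X(I) = 4/I
1/X(o) = 1/(4/(-3)) = 1/(4*(-⅓)) = 1/(-4/3) = -¾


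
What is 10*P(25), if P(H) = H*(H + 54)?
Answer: 19750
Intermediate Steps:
P(H) = H*(54 + H)
10*P(25) = 10*(25*(54 + 25)) = 10*(25*79) = 10*1975 = 19750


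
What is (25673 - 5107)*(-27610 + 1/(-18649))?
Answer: -10589410592306/18649 ≈ -5.6783e+8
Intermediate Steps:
(25673 - 5107)*(-27610 + 1/(-18649)) = 20566*(-27610 - 1/18649) = 20566*(-514898891/18649) = -10589410592306/18649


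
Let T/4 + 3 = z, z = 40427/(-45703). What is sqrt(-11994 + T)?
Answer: I*sqrt(25085093633978)/45703 ≈ 109.59*I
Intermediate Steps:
z = -40427/45703 (z = 40427*(-1/45703) = -40427/45703 ≈ -0.88456)
T = -710144/45703 (T = -12 + 4*(-40427/45703) = -12 - 161708/45703 = -710144/45703 ≈ -15.538)
sqrt(-11994 + T) = sqrt(-11994 - 710144/45703) = sqrt(-548871926/45703) = I*sqrt(25085093633978)/45703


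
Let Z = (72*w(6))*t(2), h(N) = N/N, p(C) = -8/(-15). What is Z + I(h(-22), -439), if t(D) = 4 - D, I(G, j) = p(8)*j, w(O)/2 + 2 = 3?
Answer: 808/15 ≈ 53.867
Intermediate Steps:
p(C) = 8/15 (p(C) = -8*(-1/15) = 8/15)
w(O) = 2 (w(O) = -4 + 2*3 = -4 + 6 = 2)
h(N) = 1
I(G, j) = 8*j/15
Z = 288 (Z = (72*2)*(4 - 1*2) = 144*(4 - 2) = 144*2 = 288)
Z + I(h(-22), -439) = 288 + (8/15)*(-439) = 288 - 3512/15 = 808/15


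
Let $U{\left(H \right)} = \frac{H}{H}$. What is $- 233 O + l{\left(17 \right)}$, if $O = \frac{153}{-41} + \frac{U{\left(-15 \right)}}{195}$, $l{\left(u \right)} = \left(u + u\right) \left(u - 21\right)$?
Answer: $\frac{5854682}{7995} \approx 732.29$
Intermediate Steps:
$l{\left(u \right)} = 2 u \left(-21 + u\right)$
$U{\left(H \right)} = 1$
$O = - \frac{29794}{7995}$ ($O = \frac{153}{-41} + 1 \cdot \frac{1}{195} = 153 \left(- \frac{1}{41}\right) + 1 \cdot \frac{1}{195} = - \frac{153}{41} + \frac{1}{195} = - \frac{29794}{7995} \approx -3.7266$)
$- 233 O + l{\left(17 \right)} = \left(-233\right) \left(- \frac{29794}{7995}\right) + 2 \cdot 17 \left(-21 + 17\right) = \frac{6942002}{7995} + 2 \cdot 17 \left(-4\right) = \frac{6942002}{7995} - 136 = \frac{5854682}{7995}$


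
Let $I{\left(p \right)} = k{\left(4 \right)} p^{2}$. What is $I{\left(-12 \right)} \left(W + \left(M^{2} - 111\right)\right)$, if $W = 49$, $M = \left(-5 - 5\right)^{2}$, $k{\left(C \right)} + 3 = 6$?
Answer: $4293216$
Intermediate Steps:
$k{\left(C \right)} = 3$ ($k{\left(C \right)} = -3 + 6 = 3$)
$M = 100$ ($M = \left(-10\right)^{2} = 100$)
$I{\left(p \right)} = 3 p^{2}$
$I{\left(-12 \right)} \left(W + \left(M^{2} - 111\right)\right) = 3 \left(-12\right)^{2} \left(49 - \left(111 - 100^{2}\right)\right) = 3 \cdot 144 \left(49 + \left(10000 - 111\right)\right) = 432 \left(49 + 9889\right) = 432 \cdot 9938 = 4293216$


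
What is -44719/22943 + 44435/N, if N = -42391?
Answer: -2915155334/972576713 ≈ -2.9974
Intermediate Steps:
-44719/22943 + 44435/N = -44719/22943 + 44435/(-42391) = -44719*1/22943 + 44435*(-1/42391) = -44719/22943 - 44435/42391 = -2915155334/972576713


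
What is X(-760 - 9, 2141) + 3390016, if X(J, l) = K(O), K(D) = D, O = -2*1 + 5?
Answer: 3390019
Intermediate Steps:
O = 3 (O = -2 + 5 = 3)
X(J, l) = 3
X(-760 - 9, 2141) + 3390016 = 3 + 3390016 = 3390019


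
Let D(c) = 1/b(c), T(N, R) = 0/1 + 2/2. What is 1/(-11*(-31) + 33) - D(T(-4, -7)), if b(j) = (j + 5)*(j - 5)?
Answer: 199/4488 ≈ 0.044340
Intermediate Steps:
T(N, R) = 1 (T(N, R) = 0*1 + 2*(½) = 0 + 1 = 1)
b(j) = (-5 + j)*(5 + j) (b(j) = (5 + j)*(-5 + j) = (-5 + j)*(5 + j))
D(c) = 1/(-25 + c²)
1/(-11*(-31) + 33) - D(T(-4, -7)) = 1/(-11*(-31) + 33) - 1/(-25 + 1²) = 1/(341 + 33) - 1/(-25 + 1) = 1/374 - 1/(-24) = 1/374 - 1*(-1/24) = 1/374 + 1/24 = 199/4488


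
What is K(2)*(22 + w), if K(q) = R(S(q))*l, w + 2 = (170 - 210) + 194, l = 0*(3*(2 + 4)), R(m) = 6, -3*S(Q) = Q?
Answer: 0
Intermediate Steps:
S(Q) = -Q/3
l = 0 (l = 0*(3*6) = 0*18 = 0)
w = 152 (w = -2 + ((170 - 210) + 194) = -2 + (-40 + 194) = -2 + 154 = 152)
K(q) = 0 (K(q) = 6*0 = 0)
K(2)*(22 + w) = 0*(22 + 152) = 0*174 = 0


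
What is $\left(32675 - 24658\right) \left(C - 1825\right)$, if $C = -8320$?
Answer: $-81332465$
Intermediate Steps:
$\left(32675 - 24658\right) \left(C - 1825\right) = \left(32675 - 24658\right) \left(-8320 - 1825\right) = 8017 \left(-10145\right) = -81332465$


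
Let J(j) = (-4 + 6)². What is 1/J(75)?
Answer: ¼ ≈ 0.25000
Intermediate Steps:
J(j) = 4 (J(j) = 2² = 4)
1/J(75) = 1/4 = ¼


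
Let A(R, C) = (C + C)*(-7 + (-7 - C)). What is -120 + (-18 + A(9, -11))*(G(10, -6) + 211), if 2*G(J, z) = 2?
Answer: 10056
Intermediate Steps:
G(J, z) = 1 (G(J, z) = (½)*2 = 1)
A(R, C) = 2*C*(-14 - C) (A(R, C) = (2*C)*(-14 - C) = 2*C*(-14 - C))
-120 + (-18 + A(9, -11))*(G(10, -6) + 211) = -120 + (-18 - 2*(-11)*(14 - 11))*(1 + 211) = -120 + (-18 - 2*(-11)*3)*212 = -120 + (-18 + 66)*212 = -120 + 48*212 = -120 + 10176 = 10056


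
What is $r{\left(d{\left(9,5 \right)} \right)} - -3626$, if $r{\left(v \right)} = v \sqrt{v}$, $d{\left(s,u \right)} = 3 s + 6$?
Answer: $3626 + 33 \sqrt{33} \approx 3815.6$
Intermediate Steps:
$d{\left(s,u \right)} = 6 + 3 s$
$r{\left(v \right)} = v^{\frac{3}{2}}$
$r{\left(d{\left(9,5 \right)} \right)} - -3626 = \left(6 + 3 \cdot 9\right)^{\frac{3}{2}} - -3626 = \left(6 + 27\right)^{\frac{3}{2}} + 3626 = 33^{\frac{3}{2}} + 3626 = 33 \sqrt{33} + 3626 = 3626 + 33 \sqrt{33}$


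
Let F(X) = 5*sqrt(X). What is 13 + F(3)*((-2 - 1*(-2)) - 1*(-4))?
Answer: 13 + 20*sqrt(3) ≈ 47.641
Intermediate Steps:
13 + F(3)*((-2 - 1*(-2)) - 1*(-4)) = 13 + (5*sqrt(3))*((-2 - 1*(-2)) - 1*(-4)) = 13 + (5*sqrt(3))*((-2 + 2) + 4) = 13 + (5*sqrt(3))*(0 + 4) = 13 + (5*sqrt(3))*4 = 13 + 20*sqrt(3)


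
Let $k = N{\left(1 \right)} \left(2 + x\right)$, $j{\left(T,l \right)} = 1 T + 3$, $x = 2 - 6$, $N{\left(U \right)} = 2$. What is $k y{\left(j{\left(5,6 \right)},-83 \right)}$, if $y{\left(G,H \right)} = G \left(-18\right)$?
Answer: $576$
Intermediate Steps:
$x = -4$ ($x = 2 - 6 = -4$)
$j{\left(T,l \right)} = 3 + T$ ($j{\left(T,l \right)} = T + 3 = 3 + T$)
$k = -4$ ($k = 2 \left(2 - 4\right) = 2 \left(-2\right) = -4$)
$y{\left(G,H \right)} = - 18 G$
$k y{\left(j{\left(5,6 \right)},-83 \right)} = - 4 \left(- 18 \left(3 + 5\right)\right) = - 4 \left(\left(-18\right) 8\right) = \left(-4\right) \left(-144\right) = 576$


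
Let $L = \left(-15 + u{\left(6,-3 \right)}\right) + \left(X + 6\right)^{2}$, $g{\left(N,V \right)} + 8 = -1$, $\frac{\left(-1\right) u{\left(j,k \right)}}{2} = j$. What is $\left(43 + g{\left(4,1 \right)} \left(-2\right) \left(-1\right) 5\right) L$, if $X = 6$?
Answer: $-5499$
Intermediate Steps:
$u{\left(j,k \right)} = - 2 j$
$g{\left(N,V \right)} = -9$ ($g{\left(N,V \right)} = -8 - 1 = -9$)
$L = 117$ ($L = \left(-15 - 12\right) + \left(6 + 6\right)^{2} = \left(-15 - 12\right) + 12^{2} = -27 + 144 = 117$)
$\left(43 + g{\left(4,1 \right)} \left(-2\right) \left(-1\right) 5\right) L = \left(43 - 9 \left(-2\right) \left(-1\right) 5\right) 117 = \left(43 - 9 \cdot 2 \cdot 5\right) 117 = \left(43 - 90\right) 117 = \left(-47\right) 117 = -5499$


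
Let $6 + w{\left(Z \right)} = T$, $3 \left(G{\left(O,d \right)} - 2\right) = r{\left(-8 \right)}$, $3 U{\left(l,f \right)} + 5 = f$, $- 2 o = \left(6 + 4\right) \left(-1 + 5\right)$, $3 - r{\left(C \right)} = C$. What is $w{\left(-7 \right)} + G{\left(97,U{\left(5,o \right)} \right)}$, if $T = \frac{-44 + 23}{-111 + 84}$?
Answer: $\frac{4}{9} \approx 0.44444$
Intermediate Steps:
$r{\left(C \right)} = 3 - C$
$o = -20$ ($o = - \frac{\left(6 + 4\right) \left(-1 + 5\right)}{2} = - \frac{10 \cdot 4}{2} = \left(- \frac{1}{2}\right) 40 = -20$)
$U{\left(l,f \right)} = - \frac{5}{3} + \frac{f}{3}$
$G{\left(O,d \right)} = \frac{17}{3}$ ($G{\left(O,d \right)} = 2 + \frac{3 - -8}{3} = 2 + \frac{3 + 8}{3} = 2 + \frac{1}{3} \cdot 11 = 2 + \frac{11}{3} = \frac{17}{3}$)
$T = \frac{7}{9}$ ($T = - \frac{21}{-27} = \left(-21\right) \left(- \frac{1}{27}\right) = \frac{7}{9} \approx 0.77778$)
$w{\left(Z \right)} = - \frac{47}{9}$ ($w{\left(Z \right)} = -6 + \frac{7}{9} = - \frac{47}{9}$)
$w{\left(-7 \right)} + G{\left(97,U{\left(5,o \right)} \right)} = - \frac{47}{9} + \frac{17}{3} = \frac{4}{9}$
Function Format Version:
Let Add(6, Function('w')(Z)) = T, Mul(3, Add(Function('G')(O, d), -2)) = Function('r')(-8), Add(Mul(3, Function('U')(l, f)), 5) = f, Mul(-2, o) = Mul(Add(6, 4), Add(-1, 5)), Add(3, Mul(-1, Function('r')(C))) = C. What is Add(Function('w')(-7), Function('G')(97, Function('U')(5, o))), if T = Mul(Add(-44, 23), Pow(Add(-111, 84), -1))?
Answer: Rational(4, 9) ≈ 0.44444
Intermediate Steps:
Function('r')(C) = Add(3, Mul(-1, C))
o = -20 (o = Mul(Rational(-1, 2), Mul(Add(6, 4), Add(-1, 5))) = Mul(Rational(-1, 2), Mul(10, 4)) = Mul(Rational(-1, 2), 40) = -20)
Function('U')(l, f) = Add(Rational(-5, 3), Mul(Rational(1, 3), f))
Function('G')(O, d) = Rational(17, 3) (Function('G')(O, d) = Add(2, Mul(Rational(1, 3), Add(3, Mul(-1, -8)))) = Add(2, Mul(Rational(1, 3), Add(3, 8))) = Add(2, Mul(Rational(1, 3), 11)) = Add(2, Rational(11, 3)) = Rational(17, 3))
T = Rational(7, 9) (T = Mul(-21, Pow(-27, -1)) = Mul(-21, Rational(-1, 27)) = Rational(7, 9) ≈ 0.77778)
Function('w')(Z) = Rational(-47, 9) (Function('w')(Z) = Add(-6, Rational(7, 9)) = Rational(-47, 9))
Add(Function('w')(-7), Function('G')(97, Function('U')(5, o))) = Add(Rational(-47, 9), Rational(17, 3)) = Rational(4, 9)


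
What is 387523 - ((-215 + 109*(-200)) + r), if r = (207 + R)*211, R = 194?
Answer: 324927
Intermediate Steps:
r = 84611 (r = (207 + 194)*211 = 401*211 = 84611)
387523 - ((-215 + 109*(-200)) + r) = 387523 - ((-215 + 109*(-200)) + 84611) = 387523 - ((-215 - 21800) + 84611) = 387523 - (-22015 + 84611) = 387523 - 1*62596 = 387523 - 62596 = 324927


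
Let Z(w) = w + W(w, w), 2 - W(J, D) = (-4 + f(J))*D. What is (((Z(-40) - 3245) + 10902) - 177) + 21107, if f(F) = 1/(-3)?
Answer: 85127/3 ≈ 28376.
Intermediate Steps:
f(F) = -⅓
W(J, D) = 2 + 13*D/3 (W(J, D) = 2 - (-4 - ⅓)*D = 2 - (-13)*D/3 = 2 + 13*D/3)
Z(w) = 2 + 16*w/3 (Z(w) = w + (2 + 13*w/3) = 2 + 16*w/3)
(((Z(-40) - 3245) + 10902) - 177) + 21107 = ((((2 + (16/3)*(-40)) - 3245) + 10902) - 177) + 21107 = ((((2 - 640/3) - 3245) + 10902) - 177) + 21107 = (((-634/3 - 3245) + 10902) - 177) + 21107 = ((-10369/3 + 10902) - 177) + 21107 = (22337/3 - 177) + 21107 = 21806/3 + 21107 = 85127/3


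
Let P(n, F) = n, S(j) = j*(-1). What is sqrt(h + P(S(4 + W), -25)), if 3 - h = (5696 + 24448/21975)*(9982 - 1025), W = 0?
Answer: I*sqrt(985678173611769)/4395 ≈ 7143.5*I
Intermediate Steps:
S(j) = -j
h = -1121363022011/21975 (h = 3 - (5696 + 24448/21975)*(9982 - 1025) = 3 - (5696 + 24448*(1/21975))*8957 = 3 - (5696 + 24448/21975)*8957 = 3 - 125194048*8957/21975 = 3 - 1*1121363087936/21975 = 3 - 1121363087936/21975 = -1121363022011/21975 ≈ -5.1029e+7)
sqrt(h + P(S(4 + W), -25)) = sqrt(-1121363022011/21975 - (4 + 0)) = sqrt(-1121363022011/21975 - 1*4) = sqrt(-1121363022011/21975 - 4) = sqrt(-1121363109911/21975) = I*sqrt(985678173611769)/4395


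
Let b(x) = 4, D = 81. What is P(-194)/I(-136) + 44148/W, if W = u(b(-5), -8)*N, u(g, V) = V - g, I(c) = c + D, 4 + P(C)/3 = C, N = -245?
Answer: 1265/49 ≈ 25.816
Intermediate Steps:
P(C) = -12 + 3*C
I(c) = 81 + c (I(c) = c + 81 = 81 + c)
W = 2940 (W = (-8 - 1*4)*(-245) = (-8 - 4)*(-245) = -12*(-245) = 2940)
P(-194)/I(-136) + 44148/W = (-12 + 3*(-194))/(81 - 136) + 44148/2940 = (-12 - 582)/(-55) + 44148*(1/2940) = -594*(-1/55) + 3679/245 = 54/5 + 3679/245 = 1265/49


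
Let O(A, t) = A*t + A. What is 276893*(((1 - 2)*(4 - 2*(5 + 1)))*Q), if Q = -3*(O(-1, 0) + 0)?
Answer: 6645432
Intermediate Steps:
O(A, t) = A + A*t
Q = 3 (Q = -3*(-(1 + 0) + 0) = -3*(-1*1 + 0) = -3*(-1 + 0) = -3*(-1) = 3)
276893*(((1 - 2)*(4 - 2*(5 + 1)))*Q) = 276893*(((1 - 2)*(4 - 2*(5 + 1)))*3) = 276893*(-(4 - 2*6)*3) = 276893*(-(4 - 12)*3) = 276893*(-1*(-8)*3) = 276893*(8*3) = 276893*24 = 6645432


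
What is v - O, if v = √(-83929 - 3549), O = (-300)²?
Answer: -90000 + I*√87478 ≈ -90000.0 + 295.77*I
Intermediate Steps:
O = 90000
v = I*√87478 (v = √(-87478) = I*√87478 ≈ 295.77*I)
v - O = I*√87478 - 1*90000 = I*√87478 - 90000 = -90000 + I*√87478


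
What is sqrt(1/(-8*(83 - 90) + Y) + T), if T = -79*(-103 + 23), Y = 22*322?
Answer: sqrt(80547769785)/3570 ≈ 79.498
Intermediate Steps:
Y = 7084
T = 6320 (T = -79*(-80) = 6320)
sqrt(1/(-8*(83 - 90) + Y) + T) = sqrt(1/(-8*(83 - 90) + 7084) + 6320) = sqrt(1/(-8*(-7) + 7084) + 6320) = sqrt(1/(56 + 7084) + 6320) = sqrt(1/7140 + 6320) = sqrt(45124801/7140) = sqrt(80547769785)/3570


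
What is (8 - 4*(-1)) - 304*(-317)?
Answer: 96380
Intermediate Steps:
(8 - 4*(-1)) - 304*(-317) = (8 + 4) + 96368 = 12 + 96368 = 96380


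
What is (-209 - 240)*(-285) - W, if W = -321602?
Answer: 449567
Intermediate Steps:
(-209 - 240)*(-285) - W = (-209 - 240)*(-285) - 1*(-321602) = -449*(-285) + 321602 = 127965 + 321602 = 449567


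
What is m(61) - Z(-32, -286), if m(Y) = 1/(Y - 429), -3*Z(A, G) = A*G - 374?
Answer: 1076767/368 ≈ 2926.0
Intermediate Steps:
Z(A, G) = 374/3 - A*G/3 (Z(A, G) = -(A*G - 374)/3 = -(-374 + A*G)/3 = 374/3 - A*G/3)
m(Y) = 1/(-429 + Y)
m(61) - Z(-32, -286) = 1/(-429 + 61) - (374/3 - ⅓*(-32)*(-286)) = 1/(-368) - (374/3 - 9152/3) = -1/368 - 1*(-2926) = -1/368 + 2926 = 1076767/368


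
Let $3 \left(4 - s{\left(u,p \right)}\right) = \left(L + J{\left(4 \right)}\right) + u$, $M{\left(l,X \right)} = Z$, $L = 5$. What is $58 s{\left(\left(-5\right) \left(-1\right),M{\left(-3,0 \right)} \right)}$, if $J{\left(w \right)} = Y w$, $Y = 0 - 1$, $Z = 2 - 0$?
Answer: $116$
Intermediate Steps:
$Z = 2$ ($Z = 2 + 0 = 2$)
$M{\left(l,X \right)} = 2$
$Y = -1$ ($Y = 0 - 1 = -1$)
$J{\left(w \right)} = - w$
$s{\left(u,p \right)} = \frac{11}{3} - \frac{u}{3}$ ($s{\left(u,p \right)} = 4 - \frac{\left(5 - 4\right) + u}{3} = 4 - \frac{1 + u}{3} = 4 - \left(\frac{1}{3} + \frac{u}{3}\right) = \frac{11}{3} - \frac{u}{3}$)
$58 s{\left(\left(-5\right) \left(-1\right),M{\left(-3,0 \right)} \right)} = 58 \left(\frac{11}{3} - \frac{\left(-5\right) \left(-1\right)}{3}\right) = 58 \left(\frac{11}{3} - \frac{5}{3}\right) = 58 \cdot 2 = 116$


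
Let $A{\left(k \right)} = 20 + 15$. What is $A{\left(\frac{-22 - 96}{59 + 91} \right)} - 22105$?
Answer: $-22070$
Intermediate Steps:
$A{\left(k \right)} = 35$
$A{\left(\frac{-22 - 96}{59 + 91} \right)} - 22105 = 35 - 22105 = -22070$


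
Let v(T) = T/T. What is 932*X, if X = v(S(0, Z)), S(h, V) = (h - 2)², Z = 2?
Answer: 932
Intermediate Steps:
S(h, V) = (-2 + h)²
v(T) = 1
X = 1
932*X = 932*1 = 932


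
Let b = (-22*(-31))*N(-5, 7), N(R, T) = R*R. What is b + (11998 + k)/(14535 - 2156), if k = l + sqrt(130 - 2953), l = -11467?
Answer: 211062481/12379 + I*sqrt(2823)/12379 ≈ 17050.0 + 0.0042921*I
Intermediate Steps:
N(R, T) = R**2
b = 17050 (b = -22*(-31)*(-5)**2 = 682*25 = 17050)
k = -11467 + I*sqrt(2823) (k = -11467 + sqrt(130 - 2953) = -11467 + sqrt(-2823) = -11467 + I*sqrt(2823) ≈ -11467.0 + 53.132*I)
b + (11998 + k)/(14535 - 2156) = 17050 + (11998 + (-11467 + I*sqrt(2823)))/(14535 - 2156) = 17050 + (531 + I*sqrt(2823))/12379 = 17050 + (531 + I*sqrt(2823))*(1/12379) = 17050 + (531/12379 + I*sqrt(2823)/12379) = 211062481/12379 + I*sqrt(2823)/12379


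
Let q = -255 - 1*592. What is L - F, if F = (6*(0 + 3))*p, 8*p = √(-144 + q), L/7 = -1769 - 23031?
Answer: -173600 - 9*I*√991/4 ≈ -1.736e+5 - 70.83*I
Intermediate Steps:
L = -173600 (L = 7*(-1769 - 23031) = 7*(-24800) = -173600)
q = -847 (q = -255 - 592 = -847)
p = I*√991/8 (p = √(-144 - 847)/8 = √(-991)/8 = (I*√991)/8 = I*√991/8 ≈ 3.935*I)
F = 9*I*√991/4 (F = (6*(0 + 3))*(I*√991/8) = (6*3)*(I*√991/8) = 18*(I*√991/8) = 9*I*√991/4 ≈ 70.83*I)
L - F = -173600 - 9*I*√991/4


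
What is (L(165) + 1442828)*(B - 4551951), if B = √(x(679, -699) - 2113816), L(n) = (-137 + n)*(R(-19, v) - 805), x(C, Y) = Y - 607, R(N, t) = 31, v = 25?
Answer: -6469032475356 + 1421156*I*√2115122 ≈ -6.469e+12 + 2.0669e+9*I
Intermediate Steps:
x(C, Y) = -607 + Y
L(n) = 106038 - 774*n (L(n) = (-137 + n)*(31 - 805) = (-137 + n)*(-774) = 106038 - 774*n)
B = I*√2115122 (B = √((-607 - 699) - 2113816) = √(-1306 - 2113816) = √(-2115122) = I*√2115122 ≈ 1454.3*I)
(L(165) + 1442828)*(B - 4551951) = ((106038 - 774*165) + 1442828)*(I*√2115122 - 4551951) = ((106038 - 127710) + 1442828)*(-4551951 + I*√2115122) = (-21672 + 1442828)*(-4551951 + I*√2115122) = 1421156*(-4551951 + I*√2115122) = -6469032475356 + 1421156*I*√2115122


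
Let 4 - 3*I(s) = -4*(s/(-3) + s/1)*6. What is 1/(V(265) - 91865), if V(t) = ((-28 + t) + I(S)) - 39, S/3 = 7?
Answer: -3/274661 ≈ -1.0923e-5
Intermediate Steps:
S = 21 (S = 3*7 = 21)
I(s) = 4/3 + 16*s/3 (I(s) = 4/3 - (-4*(s/(-3) + s/1))*6/3 = 4/3 - (-4*(s*(-1/3) + s*1))*6/3 = 4/3 - (-4*(-s/3 + s))*6/3 = 4/3 - (-8*s/3)*6/3 = 4/3 - (-16)*s/3 = 4/3 + 16*s/3)
V(t) = 139/3 + t (V(t) = ((-28 + t) + (4/3 + (16/3)*21)) - 39 = ((-28 + t) + (4/3 + 112)) - 39 = ((-28 + t) + 340/3) - 39 = (256/3 + t) - 39 = 139/3 + t)
1/(V(265) - 91865) = 1/((139/3 + 265) - 91865) = 1/(934/3 - 91865) = 1/(-274661/3) = -3/274661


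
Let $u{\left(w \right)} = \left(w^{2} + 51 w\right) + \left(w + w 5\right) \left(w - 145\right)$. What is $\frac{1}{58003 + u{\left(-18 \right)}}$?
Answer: $\frac{1}{75013} \approx 1.3331 \cdot 10^{-5}$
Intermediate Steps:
$u{\left(w \right)} = w^{2} + 51 w + 6 w \left(-145 + w\right)$ ($u{\left(w \right)} = \left(w^{2} + 51 w\right) + \left(w + 5 w\right) \left(-145 + w\right) = \left(w^{2} + 51 w\right) + 6 w \left(-145 + w\right) = w^{2} + 51 w + 6 w \left(-145 + w\right)$)
$\frac{1}{58003 + u{\left(-18 \right)}} = \frac{1}{58003 + 7 \left(-18\right) \left(-117 - 18\right)} = \frac{1}{58003 + 7 \left(-18\right) \left(-135\right)} = \frac{1}{58003 + 17010} = \frac{1}{75013}$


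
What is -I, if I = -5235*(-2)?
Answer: -10470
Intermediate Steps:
I = 10470
-I = -1*10470 = -10470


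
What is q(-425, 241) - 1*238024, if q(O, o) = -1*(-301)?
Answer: -237723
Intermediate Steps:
q(O, o) = 301
q(-425, 241) - 1*238024 = 301 - 1*238024 = 301 - 238024 = -237723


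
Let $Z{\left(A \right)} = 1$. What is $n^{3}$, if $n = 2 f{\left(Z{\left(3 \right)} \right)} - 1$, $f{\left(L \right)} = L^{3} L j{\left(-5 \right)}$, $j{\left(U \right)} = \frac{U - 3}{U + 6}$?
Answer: $-4913$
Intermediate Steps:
$j{\left(U \right)} = \frac{-3 + U}{6 + U}$
$f{\left(L \right)} = - 8 L^{4}$ ($f{\left(L \right)} = L^{3} L \frac{-3 - 5}{6 - 5} = L^{4} \cdot 1^{-1} \left(-8\right) = L^{4} \cdot 1 \left(-8\right) = L^{4} \left(-8\right) = - 8 L^{4}$)
$n = -17$ ($n = 2 \left(- 8 \cdot 1^{4}\right) - 1 = 2 \left(\left(-8\right) 1\right) - 1 = 2 \left(-8\right) - 1 = -16 - 1 = -17$)
$n^{3} = \left(-17\right)^{3} = -4913$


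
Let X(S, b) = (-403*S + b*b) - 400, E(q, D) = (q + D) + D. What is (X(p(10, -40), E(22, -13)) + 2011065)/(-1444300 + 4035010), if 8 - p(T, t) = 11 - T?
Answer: 200786/259071 ≈ 0.77502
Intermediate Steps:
p(T, t) = -3 + T (p(T, t) = 8 - (11 - T) = 8 + (-11 + T) = -3 + T)
E(q, D) = q + 2*D (E(q, D) = (D + q) + D = q + 2*D)
X(S, b) = -400 + b² - 403*S (X(S, b) = (-403*S + b²) - 400 = (b² - 403*S) - 400 = -400 + b² - 403*S)
(X(p(10, -40), E(22, -13)) + 2011065)/(-1444300 + 4035010) = ((-400 + (22 + 2*(-13))² - 403*(-3 + 10)) + 2011065)/(-1444300 + 4035010) = ((-400 + (22 - 26)² - 403*7) + 2011065)/2590710 = ((-400 + (-4)² - 2821) + 2011065)*(1/2590710) = ((-400 + 16 - 2821) + 2011065)*(1/2590710) = (-3205 + 2011065)*(1/2590710) = 2007860*(1/2590710) = 200786/259071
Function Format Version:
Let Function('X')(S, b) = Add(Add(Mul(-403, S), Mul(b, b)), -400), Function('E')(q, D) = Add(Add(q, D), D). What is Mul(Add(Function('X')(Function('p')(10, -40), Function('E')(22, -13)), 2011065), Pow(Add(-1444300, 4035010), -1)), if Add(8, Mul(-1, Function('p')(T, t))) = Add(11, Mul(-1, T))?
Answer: Rational(200786, 259071) ≈ 0.77502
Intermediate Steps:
Function('p')(T, t) = Add(-3, T) (Function('p')(T, t) = Add(8, Mul(-1, Add(11, Mul(-1, T)))) = Add(8, Add(-11, T)) = Add(-3, T))
Function('E')(q, D) = Add(q, Mul(2, D)) (Function('E')(q, D) = Add(Add(D, q), D) = Add(q, Mul(2, D)))
Function('X')(S, b) = Add(-400, Pow(b, 2), Mul(-403, S)) (Function('X')(S, b) = Add(Add(Mul(-403, S), Pow(b, 2)), -400) = Add(Add(Pow(b, 2), Mul(-403, S)), -400) = Add(-400, Pow(b, 2), Mul(-403, S)))
Mul(Add(Function('X')(Function('p')(10, -40), Function('E')(22, -13)), 2011065), Pow(Add(-1444300, 4035010), -1)) = Mul(Add(Add(-400, Pow(Add(22, Mul(2, -13)), 2), Mul(-403, Add(-3, 10))), 2011065), Pow(Add(-1444300, 4035010), -1)) = Mul(Add(Add(-400, Pow(Add(22, -26), 2), Mul(-403, 7)), 2011065), Pow(2590710, -1)) = Mul(Add(Add(-400, Pow(-4, 2), -2821), 2011065), Rational(1, 2590710)) = Mul(Add(Add(-400, 16, -2821), 2011065), Rational(1, 2590710)) = Mul(Add(-3205, 2011065), Rational(1, 2590710)) = Mul(2007860, Rational(1, 2590710)) = Rational(200786, 259071)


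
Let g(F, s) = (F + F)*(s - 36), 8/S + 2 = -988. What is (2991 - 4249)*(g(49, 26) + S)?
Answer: 610260832/495 ≈ 1.2329e+6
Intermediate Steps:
S = -4/495 (S = 8/(-2 - 988) = 8/(-990) = 8*(-1/990) = -4/495 ≈ -0.0080808)
g(F, s) = 2*F*(-36 + s) (g(F, s) = (2*F)*(-36 + s) = 2*F*(-36 + s))
(2991 - 4249)*(g(49, 26) + S) = (2991 - 4249)*(2*49*(-36 + 26) - 4/495) = -1258*(2*49*(-10) - 4/495) = -1258*(-980 - 4/495) = -1258*(-485104/495) = 610260832/495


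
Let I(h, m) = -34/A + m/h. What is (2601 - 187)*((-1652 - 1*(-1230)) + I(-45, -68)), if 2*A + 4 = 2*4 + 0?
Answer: -47524418/45 ≈ -1.0561e+6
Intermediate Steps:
A = 2 (A = -2 + (2*4 + 0)/2 = -2 + (8 + 0)/2 = -2 + (1/2)*8 = -2 + 4 = 2)
I(h, m) = -17 + m/h (I(h, m) = -34/2 + m/h = -34*1/2 + m/h = -17 + m/h)
(2601 - 187)*((-1652 - 1*(-1230)) + I(-45, -68)) = (2601 - 187)*((-1652 - 1*(-1230)) + (-17 - 68/(-45))) = 2414*((-1652 + 1230) + (-17 - 68*(-1/45))) = 2414*(-422 + (-17 + 68/45)) = 2414*(-422 - 697/45) = 2414*(-19687/45) = -47524418/45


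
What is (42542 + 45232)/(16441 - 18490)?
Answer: -29258/683 ≈ -42.837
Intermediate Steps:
(42542 + 45232)/(16441 - 18490) = 87774/(-2049) = 87774*(-1/2049) = -29258/683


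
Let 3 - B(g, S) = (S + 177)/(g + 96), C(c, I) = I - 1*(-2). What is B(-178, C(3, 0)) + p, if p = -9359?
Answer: -767013/82 ≈ -9353.8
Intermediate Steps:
C(c, I) = 2 + I (C(c, I) = I + 2 = 2 + I)
B(g, S) = 3 - (177 + S)/(96 + g) (B(g, S) = 3 - (S + 177)/(g + 96) = 3 - (177 + S)/(96 + g))
B(-178, C(3, 0)) + p = (111 - (2 + 0) + 3*(-178))/(96 - 178) - 9359 = (111 - 1*2 - 534)/(-82) - 9359 = -(111 - 2 - 534)/82 - 9359 = -1/82*(-425) - 9359 = 425/82 - 9359 = -767013/82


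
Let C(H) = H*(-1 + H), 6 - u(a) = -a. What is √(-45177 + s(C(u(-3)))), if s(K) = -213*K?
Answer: I*√46455 ≈ 215.53*I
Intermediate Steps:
u(a) = 6 + a (u(a) = 6 - (-1)*a = 6 + a)
√(-45177 + s(C(u(-3)))) = √(-45177 - 213*(6 - 3)*(-1 + (6 - 3))) = √(-45177 - 639*(-1 + 3)) = √(-45177 - 639*2) = √(-45177 - 213*6) = √(-45177 - 1278) = √(-46455) = I*√46455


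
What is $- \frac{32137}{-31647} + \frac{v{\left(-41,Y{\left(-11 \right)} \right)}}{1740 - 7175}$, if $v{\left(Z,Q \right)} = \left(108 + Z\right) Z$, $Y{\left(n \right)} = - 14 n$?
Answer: $\frac{37371272}{24571635} \approx 1.5209$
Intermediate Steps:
$v{\left(Z,Q \right)} = Z \left(108 + Z\right)$
$- \frac{32137}{-31647} + \frac{v{\left(-41,Y{\left(-11 \right)} \right)}}{1740 - 7175} = - \frac{32137}{-31647} + \frac{\left(-41\right) \left(108 - 41\right)}{1740 - 7175} = \left(-32137\right) \left(- \frac{1}{31647}\right) + \frac{\left(-41\right) 67}{-5435} = \frac{4591}{4521} - - \frac{2747}{5435} = \frac{4591}{4521} + \frac{2747}{5435} = \frac{37371272}{24571635}$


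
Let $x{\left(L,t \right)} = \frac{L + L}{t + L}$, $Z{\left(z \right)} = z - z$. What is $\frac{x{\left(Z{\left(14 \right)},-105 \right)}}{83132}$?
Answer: $0$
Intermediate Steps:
$Z{\left(z \right)} = 0$
$x{\left(L,t \right)} = \frac{2 L}{L + t}$
$\frac{x{\left(Z{\left(14 \right)},-105 \right)}}{83132} = \frac{2 \cdot 0 \frac{1}{0 - 105}}{83132} = 2 \cdot 0 \frac{1}{-105} \cdot \frac{1}{83132} = 2 \cdot 0 \left(- \frac{1}{105}\right) \frac{1}{83132} = 0 \cdot \frac{1}{83132} = 0$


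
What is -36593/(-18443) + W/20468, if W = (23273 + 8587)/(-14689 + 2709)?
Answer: 448612949177/226117303076 ≈ 1.9840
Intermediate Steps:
W = -1593/599 (W = 31860/(-11980) = 31860*(-1/11980) = -1593/599 ≈ -2.6594)
-36593/(-18443) + W/20468 = -36593/(-18443) - 1593/599/20468 = -36593*(-1/18443) - 1593/599*1/20468 = 36593/18443 - 1593/12260332 = 448612949177/226117303076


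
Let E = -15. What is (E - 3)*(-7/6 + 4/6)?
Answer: 9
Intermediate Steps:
(E - 3)*(-7/6 + 4/6) = (-15 - 3)*(-7/6 + 4/6) = -18*(-7*⅙ + 4*(⅙)) = -18*(-7/6 + ⅔) = -18*(-½) = 9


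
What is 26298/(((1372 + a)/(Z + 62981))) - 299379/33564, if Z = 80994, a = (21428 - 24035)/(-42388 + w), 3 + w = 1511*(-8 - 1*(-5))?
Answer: 397544623167726589/144061912796 ≈ 2.7595e+6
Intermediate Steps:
w = -4536 (w = -3 + 1511*(-8 - 1*(-5)) = -3 + 1511*(-8 + 5) = -3 + 1511*(-3) = -3 - 4533 = -4536)
a = 2607/46924 (a = (21428 - 24035)/(-42388 - 4536) = -2607/(-46924) = -2607*(-1/46924) = 2607/46924 ≈ 0.055558)
26298/(((1372 + a)/(Z + 62981))) - 299379/33564 = 26298/(((1372 + 2607/46924)/(80994 + 62981))) - 299379/33564 = 26298/(((64382335/46924)/143975)) - 299379*1/33564 = 26298/(((64382335/46924)*(1/143975))) - 99793/11188 = 26298/(12876467/1351176580) - 99793/11188 = 26298*(1351176580/12876467) - 99793/11188 = 35533241700840/12876467 - 99793/11188 = 397544623167726589/144061912796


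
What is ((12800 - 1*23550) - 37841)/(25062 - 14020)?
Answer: -48591/11042 ≈ -4.4006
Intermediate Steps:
((12800 - 1*23550) - 37841)/(25062 - 14020) = ((12800 - 23550) - 37841)/11042 = (-10750 - 37841)*(1/11042) = -48591*1/11042 = -48591/11042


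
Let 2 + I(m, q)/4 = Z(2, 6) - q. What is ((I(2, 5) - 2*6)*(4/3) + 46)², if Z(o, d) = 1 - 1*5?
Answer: 7396/9 ≈ 821.78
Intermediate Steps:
Z(o, d) = -4 (Z(o, d) = 1 - 5 = -4)
I(m, q) = -24 - 4*q (I(m, q) = -8 + 4*(-4 - q) = -8 + (-16 - 4*q) = -24 - 4*q)
((I(2, 5) - 2*6)*(4/3) + 46)² = (((-24 - 4*5) - 2*6)*(4/3) + 46)² = (((-24 - 20) - 12)*(4*(⅓)) + 46)² = ((-44 - 12)*(4/3) + 46)² = (-56*4/3 + 46)² = (-224/3 + 46)² = (-86/3)² = 7396/9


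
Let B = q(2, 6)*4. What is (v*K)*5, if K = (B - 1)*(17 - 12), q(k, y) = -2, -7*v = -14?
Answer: -450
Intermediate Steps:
v = 2 (v = -1/7*(-14) = 2)
B = -8 (B = -2*4 = -8)
K = -45 (K = (-8 - 1)*(17 - 12) = -9*5 = -45)
(v*K)*5 = (2*(-45))*5 = -90*5 = -450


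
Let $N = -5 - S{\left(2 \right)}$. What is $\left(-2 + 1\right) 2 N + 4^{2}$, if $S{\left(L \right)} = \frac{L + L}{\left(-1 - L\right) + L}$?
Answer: $18$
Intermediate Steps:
$S{\left(L \right)} = - 2 L$ ($S{\left(L \right)} = \frac{2 L}{-1} = 2 L \left(-1\right) = - 2 L$)
$N = -1$ ($N = -5 - \left(-2\right) 2 = -5 - -4 = -5 + 4 = -1$)
$\left(-2 + 1\right) 2 N + 4^{2} = \left(-2 + 1\right) 2 \left(-1\right) + 4^{2} = \left(-1\right) 2 \left(-1\right) + 16 = \left(-2\right) \left(-1\right) + 16 = 2 + 16 = 18$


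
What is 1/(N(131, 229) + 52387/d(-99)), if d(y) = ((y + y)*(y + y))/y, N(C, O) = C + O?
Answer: 396/90173 ≈ 0.0043916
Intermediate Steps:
d(y) = 4*y (d(y) = ((2*y)*(2*y))/y = (4*y**2)/y = 4*y)
1/(N(131, 229) + 52387/d(-99)) = 1/((131 + 229) + 52387/((4*(-99)))) = 1/(360 + 52387/(-396)) = 1/(360 + 52387*(-1/396)) = 1/(360 - 52387/396) = 1/(90173/396) = 396/90173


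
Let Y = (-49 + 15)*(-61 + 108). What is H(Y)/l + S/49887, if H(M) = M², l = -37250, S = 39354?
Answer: -20987617708/309715125 ≈ -67.764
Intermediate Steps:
Y = -1598 (Y = -34*47 = -1598)
H(Y)/l + S/49887 = (-1598)²/(-37250) + 39354/49887 = 2553604*(-1/37250) + 39354*(1/49887) = -1276802/18625 + 13118/16629 = -20987617708/309715125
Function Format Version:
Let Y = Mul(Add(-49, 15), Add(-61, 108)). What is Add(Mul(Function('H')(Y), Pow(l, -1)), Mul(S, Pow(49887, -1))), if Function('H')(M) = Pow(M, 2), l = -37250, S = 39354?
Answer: Rational(-20987617708, 309715125) ≈ -67.764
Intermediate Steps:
Y = -1598 (Y = Mul(-34, 47) = -1598)
Add(Mul(Function('H')(Y), Pow(l, -1)), Mul(S, Pow(49887, -1))) = Add(Mul(Pow(-1598, 2), Pow(-37250, -1)), Mul(39354, Pow(49887, -1))) = Add(Mul(2553604, Rational(-1, 37250)), Mul(39354, Rational(1, 49887))) = Add(Rational(-1276802, 18625), Rational(13118, 16629)) = Rational(-20987617708, 309715125)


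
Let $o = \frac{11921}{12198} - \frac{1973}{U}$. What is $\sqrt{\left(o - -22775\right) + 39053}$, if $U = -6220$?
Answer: $\frac{\sqrt{22244996192977626765}}{18967890} \approx 248.66$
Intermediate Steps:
$o = \frac{49107637}{37935780}$ ($o = \frac{11921}{12198} - \frac{1973}{-6220} = 11921 \cdot \frac{1}{12198} - - \frac{1973}{6220} = \frac{11921}{12198} + \frac{1973}{6220} = \frac{49107637}{37935780} \approx 1.2945$)
$\sqrt{\left(o - -22775\right) + 39053} = \sqrt{\left(\frac{49107637}{37935780} - -22775\right) + 39053} = \sqrt{\left(\frac{49107637}{37935780} + 22775\right) + 39053} = \sqrt{\frac{864036497137}{37935780} + 39053} = \sqrt{\frac{2345542513477}{37935780}} = \frac{\sqrt{22244996192977626765}}{18967890}$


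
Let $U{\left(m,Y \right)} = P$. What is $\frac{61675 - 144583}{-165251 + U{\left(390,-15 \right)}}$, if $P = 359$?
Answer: $\frac{987}{1963} \approx 0.5028$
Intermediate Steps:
$U{\left(m,Y \right)} = 359$
$\frac{61675 - 144583}{-165251 + U{\left(390,-15 \right)}} = \frac{61675 - 144583}{-165251 + 359} = - \frac{82908}{-164892} = \left(-82908\right) \left(- \frac{1}{164892}\right) = \frac{987}{1963}$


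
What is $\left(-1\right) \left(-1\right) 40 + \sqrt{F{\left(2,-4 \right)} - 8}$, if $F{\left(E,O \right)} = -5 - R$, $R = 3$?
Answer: $40 + 4 i \approx 40.0 + 4.0 i$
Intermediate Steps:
$F{\left(E,O \right)} = -8$ ($F{\left(E,O \right)} = -5 - 3 = -8$)
$\left(-1\right) \left(-1\right) 40 + \sqrt{F{\left(2,-4 \right)} - 8} = \left(-1\right) \left(-1\right) 40 + \sqrt{-8 - 8} = 1 \cdot 40 + \sqrt{-16} = 40 + 4 i$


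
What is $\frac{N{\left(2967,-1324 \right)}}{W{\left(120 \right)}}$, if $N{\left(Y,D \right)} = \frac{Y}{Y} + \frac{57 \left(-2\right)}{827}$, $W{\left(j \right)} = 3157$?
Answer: $\frac{713}{2610839} \approx 0.00027309$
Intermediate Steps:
$N{\left(Y,D \right)} = \frac{713}{827}$ ($N{\left(Y,D \right)} = 1 - \frac{114}{827} = \frac{713}{827}$)
$\frac{N{\left(2967,-1324 \right)}}{W{\left(120 \right)}} = \frac{713}{827 \cdot 3157} = \frac{713}{827} \cdot \frac{1}{3157} = \frac{713}{2610839}$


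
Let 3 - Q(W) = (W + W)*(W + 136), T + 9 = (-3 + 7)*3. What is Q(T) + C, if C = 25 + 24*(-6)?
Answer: -950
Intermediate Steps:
C = -119 (C = 25 - 144 = -119)
T = 3 (T = -9 + (-3 + 7)*3 = -9 + 4*3 = -9 + 12 = 3)
Q(W) = 3 - 2*W*(136 + W) (Q(W) = 3 - (W + W)*(W + 136) = 3 - 2*W*(136 + W))
Q(T) + C = (3 - 272*3 - 2*3²) - 119 = (3 - 816 - 2*9) - 119 = (3 - 816 - 18) - 119 = -831 - 119 = -950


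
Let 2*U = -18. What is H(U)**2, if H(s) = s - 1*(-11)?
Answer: 4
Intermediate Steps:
U = -9 (U = (1/2)*(-18) = -9)
H(s) = 11 + s (H(s) = s + 11 = 11 + s)
H(U)**2 = (11 - 9)**2 = 2**2 = 4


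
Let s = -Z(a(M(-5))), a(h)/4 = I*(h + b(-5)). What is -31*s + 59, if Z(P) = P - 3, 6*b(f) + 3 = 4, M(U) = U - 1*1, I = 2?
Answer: -4442/3 ≈ -1480.7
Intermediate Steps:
M(U) = -1 + U (M(U) = U - 1 = -1 + U)
b(f) = ⅙ (b(f) = -½ + (⅙)*4 = -½ + ⅔ = ⅙)
a(h) = 4/3 + 8*h (a(h) = 4*(2*(h + ⅙)) = 4*(2*(⅙ + h)) = 4*(⅓ + 2*h) = 4/3 + 8*h)
Z(P) = -3 + P
s = 149/3 (s = -(-3 + (4/3 + 8*(-1 - 5))) = -(-3 + (4/3 + 8*(-6))) = -(-3 + (4/3 - 48)) = -(-3 - 140/3) = -1*(-149/3) = 149/3 ≈ 49.667)
-31*s + 59 = -31*149/3 + 59 = -4619/3 + 59 = -4442/3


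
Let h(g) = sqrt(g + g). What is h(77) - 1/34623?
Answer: -1/34623 + sqrt(154) ≈ 12.410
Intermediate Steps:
h(g) = sqrt(2)*sqrt(g) (h(g) = sqrt(2*g) = sqrt(2)*sqrt(g))
h(77) - 1/34623 = sqrt(2)*sqrt(77) - 1/34623 = sqrt(154) - 1*1/34623 = sqrt(154) - 1/34623 = -1/34623 + sqrt(154)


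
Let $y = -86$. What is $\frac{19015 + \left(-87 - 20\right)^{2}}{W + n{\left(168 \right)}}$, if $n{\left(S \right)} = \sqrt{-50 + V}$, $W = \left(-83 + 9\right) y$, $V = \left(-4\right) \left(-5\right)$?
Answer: $\frac{96936448}{20250263} - \frac{15232 i \sqrt{30}}{20250263} \approx 4.7869 - 0.0041199 i$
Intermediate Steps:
$V = 20$
$W = 6364$ ($W = \left(-83 + 9\right) \left(-86\right) = \left(-74\right) \left(-86\right) = 6364$)
$n{\left(S \right)} = i \sqrt{30}$ ($n{\left(S \right)} = \sqrt{-50 + 20} = \sqrt{-30} = i \sqrt{30}$)
$\frac{19015 + \left(-87 - 20\right)^{2}}{W + n{\left(168 \right)}} = \frac{19015 + \left(-87 - 20\right)^{2}}{6364 + i \sqrt{30}} = \frac{19015 + \left(-107\right)^{2}}{6364 + i \sqrt{30}} = \frac{19015 + 11449}{6364 + i \sqrt{30}} = \frac{30464}{6364 + i \sqrt{30}}$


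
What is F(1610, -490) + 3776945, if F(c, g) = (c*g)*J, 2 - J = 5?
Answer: 6143645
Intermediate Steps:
J = -3 (J = 2 - 1*5 = 2 - 5 = -3)
F(c, g) = -3*c*g (F(c, g) = (c*g)*(-3) = -3*c*g)
F(1610, -490) + 3776945 = -3*1610*(-490) + 3776945 = 2366700 + 3776945 = 6143645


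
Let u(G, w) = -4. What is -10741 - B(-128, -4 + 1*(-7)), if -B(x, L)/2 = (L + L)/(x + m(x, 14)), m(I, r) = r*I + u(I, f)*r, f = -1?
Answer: -5306043/494 ≈ -10741.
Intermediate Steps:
m(I, r) = -4*r + I*r (m(I, r) = r*I - 4*r = I*r - 4*r = -4*r + I*r)
B(x, L) = -4*L/(-56 + 15*x) (B(x, L) = -2*(L + L)/(x + 14*(-4 + x)) = -2*2*L/(x + (-56 + 14*x)) = -2*2*L/(-56 + 15*x) = -4*L/(-56 + 15*x))
-10741 - B(-128, -4 + 1*(-7)) = -10741 - (-4)*(-4 + 1*(-7))/(-56 + 15*(-128)) = -10741 - (-4)*(-4 - 7)/(-56 - 1920) = -10741 - (-4)*(-11)/(-1976) = -10741 - (-4)*(-11)*(-1)/1976 = -10741 - 1*(-11/494) = -10741 + 11/494 = -5306043/494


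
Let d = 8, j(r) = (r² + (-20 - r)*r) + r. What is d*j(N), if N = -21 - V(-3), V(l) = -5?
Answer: 2432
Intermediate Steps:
N = -16 (N = -21 - 1*(-5) = -21 + 5 = -16)
j(r) = r + r² + r*(-20 - r) (j(r) = (r² + r*(-20 - r)) + r = r + r² + r*(-20 - r))
d*j(N) = 8*(-19*(-16)) = 8*304 = 2432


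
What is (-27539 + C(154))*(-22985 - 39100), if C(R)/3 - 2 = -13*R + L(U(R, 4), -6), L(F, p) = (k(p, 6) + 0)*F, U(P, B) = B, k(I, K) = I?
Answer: 2086738935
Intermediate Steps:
L(F, p) = F*p (L(F, p) = (p + 0)*F = p*F = F*p)
C(R) = -66 - 39*R (C(R) = 6 + 3*(-13*R + 4*(-6)) = 6 + 3*(-13*R - 24) = 6 + 3*(-24 - 13*R) = 6 + (-72 - 39*R) = -66 - 39*R)
(-27539 + C(154))*(-22985 - 39100) = (-27539 + (-66 - 39*154))*(-22985 - 39100) = (-27539 + (-66 - 6006))*(-62085) = (-27539 - 6072)*(-62085) = -33611*(-62085) = 2086738935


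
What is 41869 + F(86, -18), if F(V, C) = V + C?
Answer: 41937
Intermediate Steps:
F(V, C) = C + V
41869 + F(86, -18) = 41869 + (-18 + 86) = 41869 + 68 = 41937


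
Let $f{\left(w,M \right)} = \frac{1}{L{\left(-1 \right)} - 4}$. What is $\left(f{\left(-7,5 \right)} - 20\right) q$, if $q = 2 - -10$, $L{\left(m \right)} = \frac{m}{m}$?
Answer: $-244$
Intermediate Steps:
$L{\left(m \right)} = 1$
$q = 12$ ($q = 2 + 10 = 12$)
$f{\left(w,M \right)} = - \frac{1}{3}$ ($f{\left(w,M \right)} = \frac{1}{1 - 4} = \frac{1}{-3} = - \frac{1}{3}$)
$\left(f{\left(-7,5 \right)} - 20\right) q = \left(- \frac{1}{3} - 20\right) 12 = \left(- \frac{61}{3}\right) 12 = -244$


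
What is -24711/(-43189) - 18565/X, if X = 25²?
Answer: -157271882/5398625 ≈ -29.132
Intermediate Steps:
X = 625
-24711/(-43189) - 18565/X = -24711/(-43189) - 18565/625 = -24711*(-1/43189) - 18565*1/625 = 24711/43189 - 3713/125 = -157271882/5398625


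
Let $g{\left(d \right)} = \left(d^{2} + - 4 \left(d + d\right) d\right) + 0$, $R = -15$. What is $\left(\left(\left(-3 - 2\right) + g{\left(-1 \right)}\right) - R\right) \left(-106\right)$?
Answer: $-318$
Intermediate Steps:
$g{\left(d \right)} = - 7 d^{2}$ ($g{\left(d \right)} = \left(d^{2} + - 4 \cdot 2 d d\right) + 0 = \left(d^{2} + - 8 d d\right) + 0 = \left(d^{2} - 8 d^{2}\right) + 0 = - 7 d^{2} + 0 = - 7 d^{2}$)
$\left(\left(\left(-3 - 2\right) + g{\left(-1 \right)}\right) - R\right) \left(-106\right) = \left(\left(\left(-3 - 2\right) - 7 \left(-1\right)^{2}\right) - -15\right) \left(-106\right) = \left(\left(-5 - 7\right) + 15\right) \left(-106\right) = \left(-12 + 15\right) \left(-106\right) = 3 \left(-106\right) = -318$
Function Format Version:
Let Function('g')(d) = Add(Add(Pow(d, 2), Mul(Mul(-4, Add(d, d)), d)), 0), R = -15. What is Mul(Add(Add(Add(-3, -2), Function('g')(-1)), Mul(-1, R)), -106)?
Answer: -318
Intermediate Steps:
Function('g')(d) = Mul(-7, Pow(d, 2)) (Function('g')(d) = Add(Add(Pow(d, 2), Mul(Mul(-4, Mul(2, d)), d)), 0) = Add(Add(Pow(d, 2), Mul(Mul(-8, d), d)), 0) = Add(Add(Pow(d, 2), Mul(-8, Pow(d, 2))), 0) = Add(Mul(-7, Pow(d, 2)), 0) = Mul(-7, Pow(d, 2)))
Mul(Add(Add(Add(-3, -2), Function('g')(-1)), Mul(-1, R)), -106) = Mul(Add(Add(Add(-3, -2), Mul(-7, Pow(-1, 2))), Mul(-1, -15)), -106) = Mul(Add(Add(-5, Mul(-7, 1)), 15), -106) = Mul(Add(Add(-5, -7), 15), -106) = Mul(Add(-12, 15), -106) = Mul(3, -106) = -318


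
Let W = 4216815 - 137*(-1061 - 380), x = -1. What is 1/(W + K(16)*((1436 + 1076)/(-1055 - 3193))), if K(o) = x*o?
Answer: 531/2343962216 ≈ 2.2654e-7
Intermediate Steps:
K(o) = -o
W = 4414232 (W = 4216815 - 137*(-1441) = 4216815 - 1*(-197417) = 4216815 + 197417 = 4414232)
1/(W + K(16)*((1436 + 1076)/(-1055 - 3193))) = 1/(4414232 + (-1*16)*((1436 + 1076)/(-1055 - 3193))) = 1/(4414232 - 40192/(-4248)) = 1/(4414232 - 40192*(-1)/4248) = 1/(4414232 - 16*(-314/531)) = 1/(4414232 + 5024/531) = 1/(2343962216/531) = 531/2343962216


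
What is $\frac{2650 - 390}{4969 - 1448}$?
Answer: $\frac{2260}{3521} \approx 0.64186$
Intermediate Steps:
$\frac{2650 - 390}{4969 - 1448} = \frac{2260}{3521}$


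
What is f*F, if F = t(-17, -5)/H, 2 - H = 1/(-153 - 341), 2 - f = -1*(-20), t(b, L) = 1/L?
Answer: 8892/4945 ≈ 1.7982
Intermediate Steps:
f = -18 (f = 2 - (-1)*(-20) = 2 - 1*20 = 2 - 20 = -18)
H = 989/494 (H = 2 - 1/(-153 - 341) = 2 - 1/(-494) = 2 - 1*(-1/494) = 2 + 1/494 = 989/494 ≈ 2.0020)
F = -494/4945 (F = 1/((-5)*(989/494)) = -⅕*494/989 = -494/4945 ≈ -0.099899)
f*F = -18*(-494/4945) = 8892/4945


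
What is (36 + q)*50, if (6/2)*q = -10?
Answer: 4900/3 ≈ 1633.3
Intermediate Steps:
q = -10/3 (q = (⅓)*(-10) = -10/3 ≈ -3.3333)
(36 + q)*50 = (36 - 10/3)*50 = (98/3)*50 = 4900/3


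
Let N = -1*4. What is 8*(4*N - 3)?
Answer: -152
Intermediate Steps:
N = -4
8*(4*N - 3) = 8*(4*(-4) - 3) = 8*(-16 - 3) = 8*(-19) = -152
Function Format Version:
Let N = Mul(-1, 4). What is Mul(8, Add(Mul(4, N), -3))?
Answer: -152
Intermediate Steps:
N = -4
Mul(8, Add(Mul(4, N), -3)) = Mul(8, Add(Mul(4, -4), -3)) = Mul(8, Add(-16, -3)) = Mul(8, -19) = -152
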